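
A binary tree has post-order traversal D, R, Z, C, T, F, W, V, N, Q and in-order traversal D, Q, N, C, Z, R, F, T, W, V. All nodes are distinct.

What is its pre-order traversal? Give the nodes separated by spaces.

Q D N V W F C Z R T

The last element of post-order is the root; it splits in-order into left and right subtrees.
Root Q: left subtree has 1 node {D}, right has 8 {N, C, Z, R, F, T, W, V}.
  Root N: left subtree has 0 nodes { }, right has 7 {C, Z, R, F, T, W, V}.
    Root V: left subtree has 6 nodes {C, Z, R, F, T, W}, right has 0 { }.
      Root W: left subtree has 5 nodes {C, Z, R, F, T}, right has 0 { }.
        Root F: left subtree has 3 nodes {C, Z, R}, right has 1 {T}.
          Root C: left subtree has 0 nodes { }, right has 2 {Z, R}.
            Root Z: left subtree has 0 nodes { }, right has 1 {R}.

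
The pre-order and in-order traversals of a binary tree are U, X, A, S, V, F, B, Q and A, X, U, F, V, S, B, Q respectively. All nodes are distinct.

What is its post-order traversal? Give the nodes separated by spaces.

A X F V Q B S U

The first element of pre-order is the root; it splits in-order into left and right subtrees.
Root U: left subtree has 2 nodes {A, X}, right has 5 {F, V, S, B, Q}.
  Root X: left subtree has 1 node {A}, right has 0 { }.
  Root S: left subtree has 2 nodes {F, V}, right has 2 {B, Q}.
    Root V: left subtree has 1 node {F}, right has 0 { }.
    Root B: left subtree has 0 nodes { }, right has 1 {Q}.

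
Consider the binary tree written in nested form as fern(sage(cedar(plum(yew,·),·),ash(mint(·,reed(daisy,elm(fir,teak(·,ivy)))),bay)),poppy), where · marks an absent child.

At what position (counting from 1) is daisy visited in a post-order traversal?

Post-order visits the left subtree, then the right subtree, then the node.
At fern: go left to sage.
  At sage: go left to cedar.
    At cedar: go left to plum.
      At plum: go left to yew.
        yew is a leaf — visit yew.
      At plum: no right child.
      Visit plum.
    At cedar: no right child.
    Visit cedar.
  At sage: go right to ash.
    At ash: go left to mint.
      At mint: no left child.
      At mint: go right to reed.
        At reed: go left to daisy.
          daisy is a leaf — visit daisy.
        At reed: go right to elm.
          At elm: go left to fir.
            fir is a leaf — visit fir.
          At elm: go right to teak.
            At teak: no left child.
            At teak: go right to ivy.
              ivy is a leaf — visit ivy.
            Visit teak.
          Visit elm.
        Visit reed.
      Visit mint.
    At ash: go right to bay.
      bay is a leaf — visit bay.
    Visit ash.
  Visit sage.
At fern: go right to poppy.
  poppy is a leaf — visit poppy.
Visit fern.
Full post-order sequence: yew, plum, cedar, daisy, fir, ivy, teak, elm, reed, mint, bay, ash, sage, poppy, fern.

4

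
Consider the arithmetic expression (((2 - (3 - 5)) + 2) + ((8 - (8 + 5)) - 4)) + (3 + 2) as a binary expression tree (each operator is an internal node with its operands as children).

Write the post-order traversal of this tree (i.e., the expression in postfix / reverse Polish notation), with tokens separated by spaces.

2 3 5 - - 2 + 8 8 5 + - 4 - + 3 2 + +

Post-order on an expression tree gives postfix notation: for each operator, emit left operand, right operand, then the operator.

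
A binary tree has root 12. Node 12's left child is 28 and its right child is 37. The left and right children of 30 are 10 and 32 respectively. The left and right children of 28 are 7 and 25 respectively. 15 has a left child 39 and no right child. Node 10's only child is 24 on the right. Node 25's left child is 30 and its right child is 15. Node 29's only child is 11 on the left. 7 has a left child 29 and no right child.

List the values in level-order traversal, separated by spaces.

Level-order visits nodes level by level from the root, left to right within each level.
Level 0: 12
Level 1: 28, 37
Level 2: 7, 25
Level 3: 29, 30, 15
Level 4: 11, 10, 32, 39
Level 5: 24

12 28 37 7 25 29 30 15 11 10 32 39 24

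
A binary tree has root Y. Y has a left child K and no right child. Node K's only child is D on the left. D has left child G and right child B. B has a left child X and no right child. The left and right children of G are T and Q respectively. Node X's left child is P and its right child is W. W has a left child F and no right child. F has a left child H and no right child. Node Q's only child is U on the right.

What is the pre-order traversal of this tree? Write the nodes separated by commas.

Pre-order visits the node, then its left subtree, then its right subtree.
Visit Y.
At Y: go left to K.
  Visit K.
  At K: go left to D.
    Visit D.
    At D: go left to G.
      Visit G.
      At G: go left to T.
        T is a leaf — visit T.
      At G: go right to Q.
        Visit Q.
        At Q: no left child.
        At Q: go right to U.
          U is a leaf — visit U.
    At D: go right to B.
      Visit B.
      At B: go left to X.
        Visit X.
        At X: go left to P.
          P is a leaf — visit P.
        At X: go right to W.
          Visit W.
          At W: go left to F.
            Visit F.
            At F: go left to H.
              H is a leaf — visit H.
            At F: no right child.
          At W: no right child.
      At B: no right child.
  At K: no right child.
At Y: no right child.

Y, K, D, G, T, Q, U, B, X, P, W, F, H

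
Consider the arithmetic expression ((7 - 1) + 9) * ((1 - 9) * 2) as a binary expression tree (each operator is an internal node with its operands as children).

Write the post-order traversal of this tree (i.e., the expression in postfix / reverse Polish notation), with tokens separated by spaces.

Post-order on an expression tree gives postfix notation: for each operator, emit left operand, right operand, then the operator.

7 1 - 9 + 1 9 - 2 * *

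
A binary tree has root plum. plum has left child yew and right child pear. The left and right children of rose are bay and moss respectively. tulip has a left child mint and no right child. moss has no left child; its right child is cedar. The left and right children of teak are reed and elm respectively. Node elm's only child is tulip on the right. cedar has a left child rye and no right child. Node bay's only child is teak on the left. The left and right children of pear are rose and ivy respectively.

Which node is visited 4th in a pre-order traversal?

rose

Pre-order visits the node, then its left subtree, then its right subtree.
Visit plum.
At plum: go left to yew.
  yew is a leaf — visit yew.
At plum: go right to pear.
  Visit pear.
  At pear: go left to rose.
    Visit rose.
    At rose: go left to bay.
      Visit bay.
      At bay: go left to teak.
        Visit teak.
        At teak: go left to reed.
          reed is a leaf — visit reed.
        At teak: go right to elm.
          Visit elm.
          At elm: no left child.
          At elm: go right to tulip.
            Visit tulip.
            At tulip: go left to mint.
              mint is a leaf — visit mint.
            At tulip: no right child.
      At bay: no right child.
    At rose: go right to moss.
      Visit moss.
      At moss: no left child.
      At moss: go right to cedar.
        Visit cedar.
        At cedar: go left to rye.
          rye is a leaf — visit rye.
        At cedar: no right child.
  At pear: go right to ivy.
    ivy is a leaf — visit ivy.
Full pre-order sequence: plum, yew, pear, rose, bay, teak, reed, elm, tulip, mint, moss, cedar, rye, ivy.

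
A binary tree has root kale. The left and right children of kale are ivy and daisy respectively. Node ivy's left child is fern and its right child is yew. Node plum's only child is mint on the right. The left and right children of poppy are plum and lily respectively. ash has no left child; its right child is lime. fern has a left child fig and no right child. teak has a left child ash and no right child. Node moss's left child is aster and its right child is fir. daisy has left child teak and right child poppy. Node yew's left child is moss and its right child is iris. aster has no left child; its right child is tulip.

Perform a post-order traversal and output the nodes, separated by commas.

Post-order visits the left subtree, then the right subtree, then the node.
At kale: go left to ivy.
  At ivy: go left to fern.
    At fern: go left to fig.
      fig is a leaf — visit fig.
    At fern: no right child.
    Visit fern.
  At ivy: go right to yew.
    At yew: go left to moss.
      At moss: go left to aster.
        At aster: no left child.
        At aster: go right to tulip.
          tulip is a leaf — visit tulip.
        Visit aster.
      At moss: go right to fir.
        fir is a leaf — visit fir.
      Visit moss.
    At yew: go right to iris.
      iris is a leaf — visit iris.
    Visit yew.
  Visit ivy.
At kale: go right to daisy.
  At daisy: go left to teak.
    At teak: go left to ash.
      At ash: no left child.
      At ash: go right to lime.
        lime is a leaf — visit lime.
      Visit ash.
    At teak: no right child.
    Visit teak.
  At daisy: go right to poppy.
    At poppy: go left to plum.
      At plum: no left child.
      At plum: go right to mint.
        mint is a leaf — visit mint.
      Visit plum.
    At poppy: go right to lily.
      lily is a leaf — visit lily.
    Visit poppy.
  Visit daisy.
Visit kale.

fig, fern, tulip, aster, fir, moss, iris, yew, ivy, lime, ash, teak, mint, plum, lily, poppy, daisy, kale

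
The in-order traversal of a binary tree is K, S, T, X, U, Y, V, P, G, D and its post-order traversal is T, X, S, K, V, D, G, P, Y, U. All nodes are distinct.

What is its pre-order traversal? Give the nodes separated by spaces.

The last element of post-order is the root; it splits in-order into left and right subtrees.
Root U: left subtree has 4 nodes {K, S, T, X}, right has 5 {Y, V, P, G, D}.
  Root K: left subtree has 0 nodes { }, right has 3 {S, T, X}.
    Root S: left subtree has 0 nodes { }, right has 2 {T, X}.
      Root X: left subtree has 1 node {T}, right has 0 { }.
  Root Y: left subtree has 0 nodes { }, right has 4 {V, P, G, D}.
    Root P: left subtree has 1 node {V}, right has 2 {G, D}.
      Root G: left subtree has 0 nodes { }, right has 1 {D}.

U K S X T Y P V G D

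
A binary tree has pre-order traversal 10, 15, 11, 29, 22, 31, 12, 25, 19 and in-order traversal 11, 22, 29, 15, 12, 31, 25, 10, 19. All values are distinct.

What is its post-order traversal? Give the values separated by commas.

The first element of pre-order is the root; it splits in-order into left and right subtrees.
Root 10: left subtree has 7 nodes {11, 22, 29, 15, 12, 31, 25}, right has 1 {19}.
  Root 15: left subtree has 3 nodes {11, 22, 29}, right has 3 {12, 31, 25}.
    Root 11: left subtree has 0 nodes { }, right has 2 {22, 29}.
      Root 29: left subtree has 1 node {22}, right has 0 { }.
    Root 31: left subtree has 1 node {12}, right has 1 {25}.

22, 29, 11, 12, 25, 31, 15, 19, 10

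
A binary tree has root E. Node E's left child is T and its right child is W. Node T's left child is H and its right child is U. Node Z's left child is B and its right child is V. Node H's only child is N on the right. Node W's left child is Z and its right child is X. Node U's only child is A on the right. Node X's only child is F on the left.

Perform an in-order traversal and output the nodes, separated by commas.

H, N, T, U, A, E, B, Z, V, W, F, X

In-order visits the left subtree, then the node, then the right subtree.
At E: go left to T.
  At T: go left to H.
    At H: no left child.
    Visit H.
    At H: go right to N.
      N is a leaf — visit N.
  Visit T.
  At T: go right to U.
    At U: no left child.
    Visit U.
    At U: go right to A.
      A is a leaf — visit A.
Visit E.
At E: go right to W.
  At W: go left to Z.
    At Z: go left to B.
      B is a leaf — visit B.
    Visit Z.
    At Z: go right to V.
      V is a leaf — visit V.
  Visit W.
  At W: go right to X.
    At X: go left to F.
      F is a leaf — visit F.
    Visit X.
    At X: no right child.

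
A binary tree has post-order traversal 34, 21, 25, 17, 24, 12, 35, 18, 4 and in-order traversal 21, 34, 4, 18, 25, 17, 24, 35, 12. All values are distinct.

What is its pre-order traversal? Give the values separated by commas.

4, 21, 34, 18, 35, 24, 17, 25, 12

The last element of post-order is the root; it splits in-order into left and right subtrees.
Root 4: left subtree has 2 nodes {21, 34}, right has 6 {18, 25, 17, 24, 35, 12}.
  Root 21: left subtree has 0 nodes { }, right has 1 {34}.
  Root 18: left subtree has 0 nodes { }, right has 5 {25, 17, 24, 35, 12}.
    Root 35: left subtree has 3 nodes {25, 17, 24}, right has 1 {12}.
      Root 24: left subtree has 2 nodes {25, 17}, right has 0 { }.
        Root 17: left subtree has 1 node {25}, right has 0 { }.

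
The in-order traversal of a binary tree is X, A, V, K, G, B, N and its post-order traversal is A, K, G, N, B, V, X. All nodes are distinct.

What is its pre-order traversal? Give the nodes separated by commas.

The last element of post-order is the root; it splits in-order into left and right subtrees.
Root X: left subtree has 0 nodes { }, right has 6 {A, V, K, G, B, N}.
  Root V: left subtree has 1 node {A}, right has 4 {K, G, B, N}.
    Root B: left subtree has 2 nodes {K, G}, right has 1 {N}.
      Root G: left subtree has 1 node {K}, right has 0 { }.

X, V, A, B, G, K, N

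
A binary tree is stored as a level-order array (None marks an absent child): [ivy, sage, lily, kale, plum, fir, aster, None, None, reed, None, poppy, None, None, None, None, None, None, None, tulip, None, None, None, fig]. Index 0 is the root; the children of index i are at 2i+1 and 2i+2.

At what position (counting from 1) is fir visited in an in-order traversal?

In-order visits the left subtree, then the node, then the right subtree.
At ivy: go left to sage.
  At sage: go left to kale.
    kale is a leaf — visit kale.
  Visit sage.
  At sage: go right to plum.
    At plum: go left to reed.
      At reed: go left to tulip.
        tulip is a leaf — visit tulip.
      Visit reed.
      At reed: no right child.
    Visit plum.
    At plum: no right child.
Visit ivy.
At ivy: go right to lily.
  At lily: go left to fir.
    At fir: go left to poppy.
      At poppy: go left to fig.
        fig is a leaf — visit fig.
      Visit poppy.
      At poppy: no right child.
    Visit fir.
    At fir: no right child.
  Visit lily.
  At lily: go right to aster.
    aster is a leaf — visit aster.
Full in-order sequence: kale, sage, tulip, reed, plum, ivy, fig, poppy, fir, lily, aster.

9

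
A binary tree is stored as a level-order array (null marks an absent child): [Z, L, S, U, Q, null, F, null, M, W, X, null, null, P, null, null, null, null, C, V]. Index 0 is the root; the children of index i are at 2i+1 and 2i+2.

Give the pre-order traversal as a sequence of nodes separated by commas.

Pre-order visits the node, then its left subtree, then its right subtree.
Visit Z.
At Z: go left to L.
  Visit L.
  At L: go left to U.
    Visit U.
    At U: no left child.
    At U: go right to M.
      Visit M.
      At M: no left child.
      At M: go right to C.
        C is a leaf — visit C.
  At L: go right to Q.
    Visit Q.
    At Q: go left to W.
      Visit W.
      At W: go left to V.
        V is a leaf — visit V.
      At W: no right child.
    At Q: go right to X.
      X is a leaf — visit X.
At Z: go right to S.
  Visit S.
  At S: no left child.
  At S: go right to F.
    Visit F.
    At F: go left to P.
      P is a leaf — visit P.
    At F: no right child.

Z, L, U, M, C, Q, W, V, X, S, F, P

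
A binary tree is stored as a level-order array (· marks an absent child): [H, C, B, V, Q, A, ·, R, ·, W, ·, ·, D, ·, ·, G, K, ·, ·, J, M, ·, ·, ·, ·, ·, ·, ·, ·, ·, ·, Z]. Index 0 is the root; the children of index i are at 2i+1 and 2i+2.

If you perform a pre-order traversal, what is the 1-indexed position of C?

Pre-order visits the node, then its left subtree, then its right subtree.
Visit H.
At H: go left to C.
  Visit C.
  At C: go left to V.
    Visit V.
    At V: go left to R.
      Visit R.
      At R: go left to G.
        Visit G.
        At G: go left to Z.
          Z is a leaf — visit Z.
        At G: no right child.
      At R: go right to K.
        K is a leaf — visit K.
    At V: no right child.
  At C: go right to Q.
    Visit Q.
    At Q: go left to W.
      Visit W.
      At W: go left to J.
        J is a leaf — visit J.
      At W: go right to M.
        M is a leaf — visit M.
    At Q: no right child.
At H: go right to B.
  Visit B.
  At B: go left to A.
    Visit A.
    At A: no left child.
    At A: go right to D.
      D is a leaf — visit D.
  At B: no right child.
Full pre-order sequence: H, C, V, R, G, Z, K, Q, W, J, M, B, A, D.

2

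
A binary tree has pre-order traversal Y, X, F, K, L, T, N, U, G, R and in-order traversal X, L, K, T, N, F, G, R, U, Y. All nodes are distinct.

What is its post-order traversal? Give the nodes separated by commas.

The first element of pre-order is the root; it splits in-order into left and right subtrees.
Root Y: left subtree has 9 nodes {X, L, K, T, N, F, G, R, U}, right has 0 { }.
  Root X: left subtree has 0 nodes { }, right has 8 {L, K, T, N, F, G, R, U}.
    Root F: left subtree has 4 nodes {L, K, T, N}, right has 3 {G, R, U}.
      Root K: left subtree has 1 node {L}, right has 2 {T, N}.
        Root T: left subtree has 0 nodes { }, right has 1 {N}.
      Root U: left subtree has 2 nodes {G, R}, right has 0 { }.
        Root G: left subtree has 0 nodes { }, right has 1 {R}.

L, N, T, K, R, G, U, F, X, Y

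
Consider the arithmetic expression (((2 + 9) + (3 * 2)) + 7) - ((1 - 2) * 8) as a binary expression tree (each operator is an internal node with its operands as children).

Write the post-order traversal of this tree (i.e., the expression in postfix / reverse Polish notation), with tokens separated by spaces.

Post-order on an expression tree gives postfix notation: for each operator, emit left operand, right operand, then the operator.

2 9 + 3 2 * + 7 + 1 2 - 8 * -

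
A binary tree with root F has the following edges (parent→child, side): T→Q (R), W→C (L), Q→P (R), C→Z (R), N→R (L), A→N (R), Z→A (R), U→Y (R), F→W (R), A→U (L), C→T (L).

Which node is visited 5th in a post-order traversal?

U

Post-order visits the left subtree, then the right subtree, then the node.
At F: no left child.
At F: go right to W.
  At W: go left to C.
    At C: go left to T.
      At T: no left child.
      At T: go right to Q.
        At Q: no left child.
        At Q: go right to P.
          P is a leaf — visit P.
        Visit Q.
      Visit T.
    At C: go right to Z.
      At Z: no left child.
      At Z: go right to A.
        At A: go left to U.
          At U: no left child.
          At U: go right to Y.
            Y is a leaf — visit Y.
          Visit U.
        At A: go right to N.
          At N: go left to R.
            R is a leaf — visit R.
          At N: no right child.
          Visit N.
        Visit A.
      Visit Z.
    Visit C.
  At W: no right child.
  Visit W.
Visit F.
Full post-order sequence: P, Q, T, Y, U, R, N, A, Z, C, W, F.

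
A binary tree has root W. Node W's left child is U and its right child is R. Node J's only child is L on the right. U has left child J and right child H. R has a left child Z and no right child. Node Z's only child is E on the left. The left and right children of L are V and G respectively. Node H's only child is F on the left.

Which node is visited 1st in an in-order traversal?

J

In-order visits the left subtree, then the node, then the right subtree.
At W: go left to U.
  At U: go left to J.
    At J: no left child.
    Visit J.
    At J: go right to L.
      At L: go left to V.
        V is a leaf — visit V.
      Visit L.
      At L: go right to G.
        G is a leaf — visit G.
  Visit U.
  At U: go right to H.
    At H: go left to F.
      F is a leaf — visit F.
    Visit H.
    At H: no right child.
Visit W.
At W: go right to R.
  At R: go left to Z.
    At Z: go left to E.
      E is a leaf — visit E.
    Visit Z.
    At Z: no right child.
  Visit R.
  At R: no right child.
Full in-order sequence: J, V, L, G, U, F, H, W, E, Z, R.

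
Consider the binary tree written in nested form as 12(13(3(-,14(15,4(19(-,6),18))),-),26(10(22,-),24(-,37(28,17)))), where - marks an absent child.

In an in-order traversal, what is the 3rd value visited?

In-order visits the left subtree, then the node, then the right subtree.
At 12: go left to 13.
  At 13: go left to 3.
    At 3: no left child.
    Visit 3.
    At 3: go right to 14.
      At 14: go left to 15.
        15 is a leaf — visit 15.
      Visit 14.
      At 14: go right to 4.
        At 4: go left to 19.
          At 19: no left child.
          Visit 19.
          At 19: go right to 6.
            6 is a leaf — visit 6.
        Visit 4.
        At 4: go right to 18.
          18 is a leaf — visit 18.
  Visit 13.
  At 13: no right child.
Visit 12.
At 12: go right to 26.
  At 26: go left to 10.
    At 10: go left to 22.
      22 is a leaf — visit 22.
    Visit 10.
    At 10: no right child.
  Visit 26.
  At 26: go right to 24.
    At 24: no left child.
    Visit 24.
    At 24: go right to 37.
      At 37: go left to 28.
        28 is a leaf — visit 28.
      Visit 37.
      At 37: go right to 17.
        17 is a leaf — visit 17.
Full in-order sequence: 3, 15, 14, 19, 6, 4, 18, 13, 12, 22, 10, 26, 24, 28, 37, 17.

14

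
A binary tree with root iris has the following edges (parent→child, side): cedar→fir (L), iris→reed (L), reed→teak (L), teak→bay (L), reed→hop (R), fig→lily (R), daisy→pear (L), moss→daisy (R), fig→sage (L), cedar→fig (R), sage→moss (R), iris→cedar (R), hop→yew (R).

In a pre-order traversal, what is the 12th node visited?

Pre-order visits the node, then its left subtree, then its right subtree.
Visit iris.
At iris: go left to reed.
  Visit reed.
  At reed: go left to teak.
    Visit teak.
    At teak: go left to bay.
      bay is a leaf — visit bay.
    At teak: no right child.
  At reed: go right to hop.
    Visit hop.
    At hop: no left child.
    At hop: go right to yew.
      yew is a leaf — visit yew.
At iris: go right to cedar.
  Visit cedar.
  At cedar: go left to fir.
    fir is a leaf — visit fir.
  At cedar: go right to fig.
    Visit fig.
    At fig: go left to sage.
      Visit sage.
      At sage: no left child.
      At sage: go right to moss.
        Visit moss.
        At moss: no left child.
        At moss: go right to daisy.
          Visit daisy.
          At daisy: go left to pear.
            pear is a leaf — visit pear.
          At daisy: no right child.
    At fig: go right to lily.
      lily is a leaf — visit lily.
Full pre-order sequence: iris, reed, teak, bay, hop, yew, cedar, fir, fig, sage, moss, daisy, pear, lily.

daisy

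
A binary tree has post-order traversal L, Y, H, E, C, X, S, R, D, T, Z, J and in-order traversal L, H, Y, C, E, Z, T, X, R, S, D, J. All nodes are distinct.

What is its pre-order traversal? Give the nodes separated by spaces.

J Z C H L Y E T D R X S

The last element of post-order is the root; it splits in-order into left and right subtrees.
Root J: left subtree has 11 nodes {L, H, Y, C, E, Z, T, X, R, S, D}, right has 0 { }.
  Root Z: left subtree has 5 nodes {L, H, Y, C, E}, right has 5 {T, X, R, S, D}.
    Root C: left subtree has 3 nodes {L, H, Y}, right has 1 {E}.
      Root H: left subtree has 1 node {L}, right has 1 {Y}.
    Root T: left subtree has 0 nodes { }, right has 4 {X, R, S, D}.
      Root D: left subtree has 3 nodes {X, R, S}, right has 0 { }.
        Root R: left subtree has 1 node {X}, right has 1 {S}.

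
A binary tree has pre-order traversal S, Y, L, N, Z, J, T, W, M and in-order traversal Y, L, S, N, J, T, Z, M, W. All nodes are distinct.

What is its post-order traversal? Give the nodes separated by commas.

L, Y, T, J, M, W, Z, N, S

The first element of pre-order is the root; it splits in-order into left and right subtrees.
Root S: left subtree has 2 nodes {Y, L}, right has 6 {N, J, T, Z, M, W}.
  Root Y: left subtree has 0 nodes { }, right has 1 {L}.
  Root N: left subtree has 0 nodes { }, right has 5 {J, T, Z, M, W}.
    Root Z: left subtree has 2 nodes {J, T}, right has 2 {M, W}.
      Root J: left subtree has 0 nodes { }, right has 1 {T}.
      Root W: left subtree has 1 node {M}, right has 0 { }.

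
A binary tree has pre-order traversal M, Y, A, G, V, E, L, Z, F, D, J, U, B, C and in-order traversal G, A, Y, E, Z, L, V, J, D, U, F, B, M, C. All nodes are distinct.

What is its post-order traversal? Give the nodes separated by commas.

The first element of pre-order is the root; it splits in-order into left and right subtrees.
Root M: left subtree has 12 nodes {G, A, Y, E, Z, L, V, J, D, U, F, B}, right has 1 {C}.
  Root Y: left subtree has 2 nodes {G, A}, right has 9 {E, Z, L, V, J, D, U, F, B}.
    Root A: left subtree has 1 node {G}, right has 0 { }.
    Root V: left subtree has 3 nodes {E, Z, L}, right has 5 {J, D, U, F, B}.
      Root E: left subtree has 0 nodes { }, right has 2 {Z, L}.
        Root L: left subtree has 1 node {Z}, right has 0 { }.
      Root F: left subtree has 3 nodes {J, D, U}, right has 1 {B}.
        Root D: left subtree has 1 node {J}, right has 1 {U}.

G, A, Z, L, E, J, U, D, B, F, V, Y, C, M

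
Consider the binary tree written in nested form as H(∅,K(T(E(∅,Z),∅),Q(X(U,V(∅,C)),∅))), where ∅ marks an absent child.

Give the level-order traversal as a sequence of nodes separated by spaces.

Level-order visits nodes level by level from the root, left to right within each level.
Level 0: H
Level 1: K
Level 2: T, Q
Level 3: E, X
Level 4: Z, U, V
Level 5: C

H K T Q E X Z U V C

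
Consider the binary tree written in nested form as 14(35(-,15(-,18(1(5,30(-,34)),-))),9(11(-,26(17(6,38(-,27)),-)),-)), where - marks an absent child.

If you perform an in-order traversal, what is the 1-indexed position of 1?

4

In-order visits the left subtree, then the node, then the right subtree.
At 14: go left to 35.
  At 35: no left child.
  Visit 35.
  At 35: go right to 15.
    At 15: no left child.
    Visit 15.
    At 15: go right to 18.
      At 18: go left to 1.
        At 1: go left to 5.
          5 is a leaf — visit 5.
        Visit 1.
        At 1: go right to 30.
          At 30: no left child.
          Visit 30.
          At 30: go right to 34.
            34 is a leaf — visit 34.
      Visit 18.
      At 18: no right child.
Visit 14.
At 14: go right to 9.
  At 9: go left to 11.
    At 11: no left child.
    Visit 11.
    At 11: go right to 26.
      At 26: go left to 17.
        At 17: go left to 6.
          6 is a leaf — visit 6.
        Visit 17.
        At 17: go right to 38.
          At 38: no left child.
          Visit 38.
          At 38: go right to 27.
            27 is a leaf — visit 27.
      Visit 26.
      At 26: no right child.
  Visit 9.
  At 9: no right child.
Full in-order sequence: 35, 15, 5, 1, 30, 34, 18, 14, 11, 6, 17, 38, 27, 26, 9.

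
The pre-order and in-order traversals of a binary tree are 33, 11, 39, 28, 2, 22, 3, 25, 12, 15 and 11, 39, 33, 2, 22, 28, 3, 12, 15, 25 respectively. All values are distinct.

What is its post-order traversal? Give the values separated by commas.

39, 11, 22, 2, 15, 12, 25, 3, 28, 33

The first element of pre-order is the root; it splits in-order into left and right subtrees.
Root 33: left subtree has 2 nodes {11, 39}, right has 7 {2, 22, 28, 3, 12, 15, 25}.
  Root 11: left subtree has 0 nodes { }, right has 1 {39}.
  Root 28: left subtree has 2 nodes {2, 22}, right has 4 {3, 12, 15, 25}.
    Root 2: left subtree has 0 nodes { }, right has 1 {22}.
    Root 3: left subtree has 0 nodes { }, right has 3 {12, 15, 25}.
      Root 25: left subtree has 2 nodes {12, 15}, right has 0 { }.
        Root 12: left subtree has 0 nodes { }, right has 1 {15}.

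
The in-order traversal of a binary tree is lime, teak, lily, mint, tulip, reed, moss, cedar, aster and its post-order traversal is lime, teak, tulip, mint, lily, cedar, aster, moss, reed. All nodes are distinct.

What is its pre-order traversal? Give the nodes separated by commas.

reed, lily, teak, lime, mint, tulip, moss, aster, cedar

The last element of post-order is the root; it splits in-order into left and right subtrees.
Root reed: left subtree has 5 nodes {lime, teak, lily, mint, tulip}, right has 3 {moss, cedar, aster}.
  Root lily: left subtree has 2 nodes {lime, teak}, right has 2 {mint, tulip}.
    Root teak: left subtree has 1 node {lime}, right has 0 { }.
    Root mint: left subtree has 0 nodes { }, right has 1 {tulip}.
  Root moss: left subtree has 0 nodes { }, right has 2 {cedar, aster}.
    Root aster: left subtree has 1 node {cedar}, right has 0 { }.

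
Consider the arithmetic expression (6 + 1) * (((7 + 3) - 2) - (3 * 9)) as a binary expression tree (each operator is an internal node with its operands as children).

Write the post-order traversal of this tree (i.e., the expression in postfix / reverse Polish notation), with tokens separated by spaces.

Post-order on an expression tree gives postfix notation: for each operator, emit left operand, right operand, then the operator.

6 1 + 7 3 + 2 - 3 9 * - *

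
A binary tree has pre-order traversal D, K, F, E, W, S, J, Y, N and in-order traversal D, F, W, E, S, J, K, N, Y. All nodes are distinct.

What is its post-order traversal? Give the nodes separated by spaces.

The first element of pre-order is the root; it splits in-order into left and right subtrees.
Root D: left subtree has 0 nodes { }, right has 8 {F, W, E, S, J, K, N, Y}.
  Root K: left subtree has 5 nodes {F, W, E, S, J}, right has 2 {N, Y}.
    Root F: left subtree has 0 nodes { }, right has 4 {W, E, S, J}.
      Root E: left subtree has 1 node {W}, right has 2 {S, J}.
        Root S: left subtree has 0 nodes { }, right has 1 {J}.
    Root Y: left subtree has 1 node {N}, right has 0 { }.

W J S E F N Y K D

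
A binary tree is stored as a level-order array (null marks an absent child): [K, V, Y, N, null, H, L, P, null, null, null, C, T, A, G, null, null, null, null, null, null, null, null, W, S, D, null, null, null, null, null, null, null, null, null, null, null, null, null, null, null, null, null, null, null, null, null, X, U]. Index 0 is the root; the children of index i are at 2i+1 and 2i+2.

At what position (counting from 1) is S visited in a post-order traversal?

7

Post-order visits the left subtree, then the right subtree, then the node.
At K: go left to V.
  At V: go left to N.
    At N: go left to P.
      P is a leaf — visit P.
    At N: no right child.
    Visit N.
  At V: no right child.
  Visit V.
At K: go right to Y.
  At Y: go left to H.
    At H: go left to C.
      At C: go left to W.
        At W: go left to X.
          X is a leaf — visit X.
        At W: go right to U.
          U is a leaf — visit U.
        Visit W.
      At C: go right to S.
        S is a leaf — visit S.
      Visit C.
    At H: go right to T.
      At T: go left to D.
        D is a leaf — visit D.
      At T: no right child.
      Visit T.
    Visit H.
  At Y: go right to L.
    At L: go left to A.
      A is a leaf — visit A.
    At L: go right to G.
      G is a leaf — visit G.
    Visit L.
  Visit Y.
Visit K.
Full post-order sequence: P, N, V, X, U, W, S, C, D, T, H, A, G, L, Y, K.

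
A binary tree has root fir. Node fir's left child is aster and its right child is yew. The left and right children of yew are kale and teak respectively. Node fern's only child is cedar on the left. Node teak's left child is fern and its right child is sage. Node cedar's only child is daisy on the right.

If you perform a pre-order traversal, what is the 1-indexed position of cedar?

Pre-order visits the node, then its left subtree, then its right subtree.
Visit fir.
At fir: go left to aster.
  aster is a leaf — visit aster.
At fir: go right to yew.
  Visit yew.
  At yew: go left to kale.
    kale is a leaf — visit kale.
  At yew: go right to teak.
    Visit teak.
    At teak: go left to fern.
      Visit fern.
      At fern: go left to cedar.
        Visit cedar.
        At cedar: no left child.
        At cedar: go right to daisy.
          daisy is a leaf — visit daisy.
      At fern: no right child.
    At teak: go right to sage.
      sage is a leaf — visit sage.
Full pre-order sequence: fir, aster, yew, kale, teak, fern, cedar, daisy, sage.

7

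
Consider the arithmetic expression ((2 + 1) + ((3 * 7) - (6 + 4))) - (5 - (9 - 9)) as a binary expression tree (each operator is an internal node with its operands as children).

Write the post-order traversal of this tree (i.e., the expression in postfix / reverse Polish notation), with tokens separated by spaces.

2 1 + 3 7 * 6 4 + - + 5 9 9 - - -

Post-order on an expression tree gives postfix notation: for each operator, emit left operand, right operand, then the operator.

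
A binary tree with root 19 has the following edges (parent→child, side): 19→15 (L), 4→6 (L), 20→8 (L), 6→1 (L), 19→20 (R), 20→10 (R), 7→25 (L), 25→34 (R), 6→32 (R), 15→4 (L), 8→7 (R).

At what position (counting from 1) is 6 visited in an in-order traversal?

In-order visits the left subtree, then the node, then the right subtree.
At 19: go left to 15.
  At 15: go left to 4.
    At 4: go left to 6.
      At 6: go left to 1.
        1 is a leaf — visit 1.
      Visit 6.
      At 6: go right to 32.
        32 is a leaf — visit 32.
    Visit 4.
    At 4: no right child.
  Visit 15.
  At 15: no right child.
Visit 19.
At 19: go right to 20.
  At 20: go left to 8.
    At 8: no left child.
    Visit 8.
    At 8: go right to 7.
      At 7: go left to 25.
        At 25: no left child.
        Visit 25.
        At 25: go right to 34.
          34 is a leaf — visit 34.
      Visit 7.
      At 7: no right child.
  Visit 20.
  At 20: go right to 10.
    10 is a leaf — visit 10.
Full in-order sequence: 1, 6, 32, 4, 15, 19, 8, 25, 34, 7, 20, 10.

2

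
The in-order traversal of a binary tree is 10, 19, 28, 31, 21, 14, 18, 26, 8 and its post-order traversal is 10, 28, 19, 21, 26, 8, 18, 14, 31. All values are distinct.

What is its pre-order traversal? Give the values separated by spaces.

31 19 10 28 14 21 18 8 26

The last element of post-order is the root; it splits in-order into left and right subtrees.
Root 31: left subtree has 3 nodes {10, 19, 28}, right has 5 {21, 14, 18, 26, 8}.
  Root 19: left subtree has 1 node {10}, right has 1 {28}.
  Root 14: left subtree has 1 node {21}, right has 3 {18, 26, 8}.
    Root 18: left subtree has 0 nodes { }, right has 2 {26, 8}.
      Root 8: left subtree has 1 node {26}, right has 0 { }.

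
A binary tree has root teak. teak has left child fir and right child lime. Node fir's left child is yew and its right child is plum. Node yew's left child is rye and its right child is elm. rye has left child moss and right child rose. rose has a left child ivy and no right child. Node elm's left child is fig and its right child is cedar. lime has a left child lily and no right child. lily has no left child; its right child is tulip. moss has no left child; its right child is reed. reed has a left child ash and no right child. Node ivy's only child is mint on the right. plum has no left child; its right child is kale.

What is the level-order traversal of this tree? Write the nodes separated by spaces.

Level-order visits nodes level by level from the root, left to right within each level.
Level 0: teak
Level 1: fir, lime
Level 2: yew, plum, lily
Level 3: rye, elm, kale, tulip
Level 4: moss, rose, fig, cedar
Level 5: reed, ivy
Level 6: ash, mint

teak fir lime yew plum lily rye elm kale tulip moss rose fig cedar reed ivy ash mint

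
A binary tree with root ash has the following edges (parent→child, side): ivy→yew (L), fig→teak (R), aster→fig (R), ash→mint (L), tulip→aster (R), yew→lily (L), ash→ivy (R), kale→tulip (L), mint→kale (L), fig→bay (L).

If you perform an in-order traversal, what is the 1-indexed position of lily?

9

In-order visits the left subtree, then the node, then the right subtree.
At ash: go left to mint.
  At mint: go left to kale.
    At kale: go left to tulip.
      At tulip: no left child.
      Visit tulip.
      At tulip: go right to aster.
        At aster: no left child.
        Visit aster.
        At aster: go right to fig.
          At fig: go left to bay.
            bay is a leaf — visit bay.
          Visit fig.
          At fig: go right to teak.
            teak is a leaf — visit teak.
    Visit kale.
    At kale: no right child.
  Visit mint.
  At mint: no right child.
Visit ash.
At ash: go right to ivy.
  At ivy: go left to yew.
    At yew: go left to lily.
      lily is a leaf — visit lily.
    Visit yew.
    At yew: no right child.
  Visit ivy.
  At ivy: no right child.
Full in-order sequence: tulip, aster, bay, fig, teak, kale, mint, ash, lily, yew, ivy.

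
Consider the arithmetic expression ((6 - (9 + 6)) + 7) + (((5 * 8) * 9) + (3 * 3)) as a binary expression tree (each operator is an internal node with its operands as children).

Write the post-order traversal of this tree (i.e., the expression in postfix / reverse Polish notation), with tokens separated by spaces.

6 9 6 + - 7 + 5 8 * 9 * 3 3 * + +

Post-order on an expression tree gives postfix notation: for each operator, emit left operand, right operand, then the operator.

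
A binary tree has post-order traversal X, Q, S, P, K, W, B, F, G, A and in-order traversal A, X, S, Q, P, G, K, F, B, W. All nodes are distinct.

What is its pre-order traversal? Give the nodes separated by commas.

The last element of post-order is the root; it splits in-order into left and right subtrees.
Root A: left subtree has 0 nodes { }, right has 9 {X, S, Q, P, G, K, F, B, W}.
  Root G: left subtree has 4 nodes {X, S, Q, P}, right has 4 {K, F, B, W}.
    Root P: left subtree has 3 nodes {X, S, Q}, right has 0 { }.
      Root S: left subtree has 1 node {X}, right has 1 {Q}.
    Root F: left subtree has 1 node {K}, right has 2 {B, W}.
      Root B: left subtree has 0 nodes { }, right has 1 {W}.

A, G, P, S, X, Q, F, K, B, W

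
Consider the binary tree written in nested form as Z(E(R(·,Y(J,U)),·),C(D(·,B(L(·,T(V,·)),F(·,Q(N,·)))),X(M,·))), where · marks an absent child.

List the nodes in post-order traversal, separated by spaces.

J U Y R E V T L N Q F B D M X C Z

Post-order visits the left subtree, then the right subtree, then the node.
At Z: go left to E.
  At E: go left to R.
    At R: no left child.
    At R: go right to Y.
      At Y: go left to J.
        J is a leaf — visit J.
      At Y: go right to U.
        U is a leaf — visit U.
      Visit Y.
    Visit R.
  At E: no right child.
  Visit E.
At Z: go right to C.
  At C: go left to D.
    At D: no left child.
    At D: go right to B.
      At B: go left to L.
        At L: no left child.
        At L: go right to T.
          At T: go left to V.
            V is a leaf — visit V.
          At T: no right child.
          Visit T.
        Visit L.
      At B: go right to F.
        At F: no left child.
        At F: go right to Q.
          At Q: go left to N.
            N is a leaf — visit N.
          At Q: no right child.
          Visit Q.
        Visit F.
      Visit B.
    Visit D.
  At C: go right to X.
    At X: go left to M.
      M is a leaf — visit M.
    At X: no right child.
    Visit X.
  Visit C.
Visit Z.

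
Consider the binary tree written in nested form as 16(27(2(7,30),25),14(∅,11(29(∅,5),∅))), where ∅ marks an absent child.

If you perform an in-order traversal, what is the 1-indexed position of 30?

3

In-order visits the left subtree, then the node, then the right subtree.
At 16: go left to 27.
  At 27: go left to 2.
    At 2: go left to 7.
      7 is a leaf — visit 7.
    Visit 2.
    At 2: go right to 30.
      30 is a leaf — visit 30.
  Visit 27.
  At 27: go right to 25.
    25 is a leaf — visit 25.
Visit 16.
At 16: go right to 14.
  At 14: no left child.
  Visit 14.
  At 14: go right to 11.
    At 11: go left to 29.
      At 29: no left child.
      Visit 29.
      At 29: go right to 5.
        5 is a leaf — visit 5.
    Visit 11.
    At 11: no right child.
Full in-order sequence: 7, 2, 30, 27, 25, 16, 14, 29, 5, 11.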